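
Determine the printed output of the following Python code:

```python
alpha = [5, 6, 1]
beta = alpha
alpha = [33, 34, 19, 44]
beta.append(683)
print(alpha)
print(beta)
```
[33, 34, 19, 44]
[5, 6, 1, 683]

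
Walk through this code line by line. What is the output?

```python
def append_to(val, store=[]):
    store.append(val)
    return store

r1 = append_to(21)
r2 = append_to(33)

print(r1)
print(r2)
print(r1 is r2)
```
[21, 33]
[21, 33]
True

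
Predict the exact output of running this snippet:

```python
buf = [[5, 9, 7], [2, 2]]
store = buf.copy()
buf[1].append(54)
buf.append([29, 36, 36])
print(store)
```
[[5, 9, 7], [2, 2, 54]]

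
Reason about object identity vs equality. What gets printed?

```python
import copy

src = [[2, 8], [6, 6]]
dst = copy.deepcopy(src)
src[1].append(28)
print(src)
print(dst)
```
[[2, 8], [6, 6, 28]]
[[2, 8], [6, 6]]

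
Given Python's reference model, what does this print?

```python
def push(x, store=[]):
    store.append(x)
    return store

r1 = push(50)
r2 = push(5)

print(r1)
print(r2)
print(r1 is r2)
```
[50, 5]
[50, 5]
True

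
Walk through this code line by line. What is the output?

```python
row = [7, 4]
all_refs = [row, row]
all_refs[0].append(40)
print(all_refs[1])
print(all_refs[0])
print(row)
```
[7, 4, 40]
[7, 4, 40]
[7, 4, 40]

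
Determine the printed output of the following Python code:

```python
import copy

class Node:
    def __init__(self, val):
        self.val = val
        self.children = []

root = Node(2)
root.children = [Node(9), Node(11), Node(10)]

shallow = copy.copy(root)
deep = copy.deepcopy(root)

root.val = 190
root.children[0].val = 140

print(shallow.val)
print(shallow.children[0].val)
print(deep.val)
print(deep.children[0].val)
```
2
140
2
9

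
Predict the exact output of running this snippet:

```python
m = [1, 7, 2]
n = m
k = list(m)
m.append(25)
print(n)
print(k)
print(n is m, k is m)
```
[1, 7, 2, 25]
[1, 7, 2]
True False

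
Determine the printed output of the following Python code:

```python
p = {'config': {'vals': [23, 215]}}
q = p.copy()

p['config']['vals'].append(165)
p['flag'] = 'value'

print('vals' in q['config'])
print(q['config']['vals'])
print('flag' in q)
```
True
[23, 215, 165]
False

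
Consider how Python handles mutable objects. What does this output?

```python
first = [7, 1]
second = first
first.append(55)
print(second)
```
[7, 1, 55]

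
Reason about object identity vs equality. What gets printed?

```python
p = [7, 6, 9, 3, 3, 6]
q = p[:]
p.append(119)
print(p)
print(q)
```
[7, 6, 9, 3, 3, 6, 119]
[7, 6, 9, 3, 3, 6]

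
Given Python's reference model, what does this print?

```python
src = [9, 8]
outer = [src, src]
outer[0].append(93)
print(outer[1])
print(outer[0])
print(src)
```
[9, 8, 93]
[9, 8, 93]
[9, 8, 93]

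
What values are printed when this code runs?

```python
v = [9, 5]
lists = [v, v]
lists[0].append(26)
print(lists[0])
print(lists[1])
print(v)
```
[9, 5, 26]
[9, 5, 26]
[9, 5, 26]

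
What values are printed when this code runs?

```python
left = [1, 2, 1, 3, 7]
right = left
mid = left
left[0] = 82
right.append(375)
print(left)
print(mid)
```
[82, 2, 1, 3, 7, 375]
[82, 2, 1, 3, 7, 375]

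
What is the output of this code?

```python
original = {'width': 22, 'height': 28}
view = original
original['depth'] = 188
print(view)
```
{'width': 22, 'height': 28, 'depth': 188}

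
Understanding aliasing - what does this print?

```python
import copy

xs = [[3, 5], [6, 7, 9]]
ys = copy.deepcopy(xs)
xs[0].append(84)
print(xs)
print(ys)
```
[[3, 5, 84], [6, 7, 9]]
[[3, 5], [6, 7, 9]]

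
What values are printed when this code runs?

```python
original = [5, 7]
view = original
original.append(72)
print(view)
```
[5, 7, 72]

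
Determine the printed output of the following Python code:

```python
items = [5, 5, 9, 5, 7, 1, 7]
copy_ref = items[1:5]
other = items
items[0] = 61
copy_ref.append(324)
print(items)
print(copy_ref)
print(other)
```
[61, 5, 9, 5, 7, 1, 7]
[5, 9, 5, 7, 324]
[61, 5, 9, 5, 7, 1, 7]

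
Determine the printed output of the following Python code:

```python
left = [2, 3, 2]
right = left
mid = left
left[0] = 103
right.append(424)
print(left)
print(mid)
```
[103, 3, 2, 424]
[103, 3, 2, 424]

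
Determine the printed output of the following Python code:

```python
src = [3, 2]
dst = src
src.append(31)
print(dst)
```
[3, 2, 31]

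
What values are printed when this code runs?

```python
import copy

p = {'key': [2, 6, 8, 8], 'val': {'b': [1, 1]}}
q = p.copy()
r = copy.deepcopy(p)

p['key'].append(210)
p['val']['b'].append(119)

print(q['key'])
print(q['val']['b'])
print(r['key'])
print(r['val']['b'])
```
[2, 6, 8, 8, 210]
[1, 1, 119]
[2, 6, 8, 8]
[1, 1]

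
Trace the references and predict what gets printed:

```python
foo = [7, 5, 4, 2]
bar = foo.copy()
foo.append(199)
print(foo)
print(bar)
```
[7, 5, 4, 2, 199]
[7, 5, 4, 2]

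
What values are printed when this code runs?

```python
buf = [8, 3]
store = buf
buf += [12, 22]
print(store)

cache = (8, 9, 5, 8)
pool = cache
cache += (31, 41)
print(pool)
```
[8, 3, 12, 22]
(8, 9, 5, 8)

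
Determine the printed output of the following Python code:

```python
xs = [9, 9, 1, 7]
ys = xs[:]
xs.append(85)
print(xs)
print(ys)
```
[9, 9, 1, 7, 85]
[9, 9, 1, 7]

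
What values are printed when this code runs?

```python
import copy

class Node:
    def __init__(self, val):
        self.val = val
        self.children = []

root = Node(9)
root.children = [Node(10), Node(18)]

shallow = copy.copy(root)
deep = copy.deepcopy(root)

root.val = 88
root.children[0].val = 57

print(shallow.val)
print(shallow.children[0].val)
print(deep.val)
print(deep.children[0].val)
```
9
57
9
10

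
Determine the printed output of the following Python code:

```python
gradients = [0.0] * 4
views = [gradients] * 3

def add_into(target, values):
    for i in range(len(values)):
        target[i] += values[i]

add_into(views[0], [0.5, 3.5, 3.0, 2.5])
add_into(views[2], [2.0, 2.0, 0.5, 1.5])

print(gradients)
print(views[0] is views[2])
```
[2.5, 5.5, 3.5, 4.0]
True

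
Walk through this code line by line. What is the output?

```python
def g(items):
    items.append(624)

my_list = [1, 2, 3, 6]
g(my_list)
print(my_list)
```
[1, 2, 3, 6, 624]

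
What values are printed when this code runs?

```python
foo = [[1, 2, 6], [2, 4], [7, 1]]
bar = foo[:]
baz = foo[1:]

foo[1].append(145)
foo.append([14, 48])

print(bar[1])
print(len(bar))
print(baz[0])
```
[2, 4, 145]
3
[2, 4, 145]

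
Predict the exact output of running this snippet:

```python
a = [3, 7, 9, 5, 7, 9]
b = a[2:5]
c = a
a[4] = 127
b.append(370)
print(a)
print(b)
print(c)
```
[3, 7, 9, 5, 127, 9]
[9, 5, 7, 370]
[3, 7, 9, 5, 127, 9]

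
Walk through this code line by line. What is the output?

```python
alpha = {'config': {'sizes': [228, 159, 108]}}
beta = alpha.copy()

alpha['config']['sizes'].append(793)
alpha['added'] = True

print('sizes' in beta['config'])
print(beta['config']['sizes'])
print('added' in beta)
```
True
[228, 159, 108, 793]
False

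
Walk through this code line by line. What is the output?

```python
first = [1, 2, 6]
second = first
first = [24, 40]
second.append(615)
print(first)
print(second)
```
[24, 40]
[1, 2, 6, 615]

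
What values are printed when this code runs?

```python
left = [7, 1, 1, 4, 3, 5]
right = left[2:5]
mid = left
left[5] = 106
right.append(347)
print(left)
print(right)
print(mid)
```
[7, 1, 1, 4, 3, 106]
[1, 4, 3, 347]
[7, 1, 1, 4, 3, 106]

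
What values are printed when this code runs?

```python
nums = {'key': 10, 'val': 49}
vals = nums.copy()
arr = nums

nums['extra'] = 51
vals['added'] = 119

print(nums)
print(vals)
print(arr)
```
{'key': 10, 'val': 49, 'extra': 51}
{'key': 10, 'val': 49, 'added': 119}
{'key': 10, 'val': 49, 'extra': 51}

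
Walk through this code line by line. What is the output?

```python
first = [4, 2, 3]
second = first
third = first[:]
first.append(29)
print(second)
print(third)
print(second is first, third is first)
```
[4, 2, 3, 29]
[4, 2, 3]
True False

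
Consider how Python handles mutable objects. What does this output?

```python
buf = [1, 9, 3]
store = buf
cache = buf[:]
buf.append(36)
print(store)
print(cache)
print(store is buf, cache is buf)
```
[1, 9, 3, 36]
[1, 9, 3]
True False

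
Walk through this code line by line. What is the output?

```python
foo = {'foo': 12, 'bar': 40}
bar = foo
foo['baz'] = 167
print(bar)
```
{'foo': 12, 'bar': 40, 'baz': 167}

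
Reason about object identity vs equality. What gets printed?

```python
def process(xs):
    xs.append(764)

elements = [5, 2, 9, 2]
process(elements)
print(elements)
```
[5, 2, 9, 2, 764]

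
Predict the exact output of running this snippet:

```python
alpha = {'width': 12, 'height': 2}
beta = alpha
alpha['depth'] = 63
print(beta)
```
{'width': 12, 'height': 2, 'depth': 63}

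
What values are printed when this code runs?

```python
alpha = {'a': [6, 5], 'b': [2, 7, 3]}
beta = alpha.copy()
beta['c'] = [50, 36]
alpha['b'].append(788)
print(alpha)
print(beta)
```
{'a': [6, 5], 'b': [2, 7, 3, 788]}
{'a': [6, 5], 'b': [2, 7, 3, 788], 'c': [50, 36]}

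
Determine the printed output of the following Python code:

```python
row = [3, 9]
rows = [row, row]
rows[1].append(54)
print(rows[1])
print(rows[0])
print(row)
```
[3, 9, 54]
[3, 9, 54]
[3, 9, 54]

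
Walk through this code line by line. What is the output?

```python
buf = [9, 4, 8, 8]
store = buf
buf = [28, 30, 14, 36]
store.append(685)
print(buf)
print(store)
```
[28, 30, 14, 36]
[9, 4, 8, 8, 685]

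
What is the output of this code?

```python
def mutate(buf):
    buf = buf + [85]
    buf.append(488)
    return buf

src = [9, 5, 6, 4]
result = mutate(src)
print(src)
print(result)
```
[9, 5, 6, 4]
[9, 5, 6, 4, 85, 488]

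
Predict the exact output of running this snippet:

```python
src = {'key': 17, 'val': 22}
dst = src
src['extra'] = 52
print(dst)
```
{'key': 17, 'val': 22, 'extra': 52}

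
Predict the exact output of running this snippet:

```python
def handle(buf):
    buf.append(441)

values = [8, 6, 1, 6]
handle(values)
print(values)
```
[8, 6, 1, 6, 441]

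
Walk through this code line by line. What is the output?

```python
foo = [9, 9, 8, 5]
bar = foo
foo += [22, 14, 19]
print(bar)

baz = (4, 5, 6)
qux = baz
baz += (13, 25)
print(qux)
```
[9, 9, 8, 5, 22, 14, 19]
(4, 5, 6)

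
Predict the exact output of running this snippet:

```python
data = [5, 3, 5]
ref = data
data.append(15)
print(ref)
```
[5, 3, 5, 15]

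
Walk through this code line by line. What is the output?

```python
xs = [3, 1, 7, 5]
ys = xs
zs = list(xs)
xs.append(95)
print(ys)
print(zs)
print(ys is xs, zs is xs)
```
[3, 1, 7, 5, 95]
[3, 1, 7, 5]
True False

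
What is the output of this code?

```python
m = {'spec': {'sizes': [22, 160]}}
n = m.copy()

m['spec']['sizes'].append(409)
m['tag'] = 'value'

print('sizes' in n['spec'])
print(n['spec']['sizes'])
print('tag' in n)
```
True
[22, 160, 409]
False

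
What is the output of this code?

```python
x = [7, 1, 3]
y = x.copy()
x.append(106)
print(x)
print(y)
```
[7, 1, 3, 106]
[7, 1, 3]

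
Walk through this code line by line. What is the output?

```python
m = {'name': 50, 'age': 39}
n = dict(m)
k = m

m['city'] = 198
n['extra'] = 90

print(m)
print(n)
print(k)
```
{'name': 50, 'age': 39, 'city': 198}
{'name': 50, 'age': 39, 'extra': 90}
{'name': 50, 'age': 39, 'city': 198}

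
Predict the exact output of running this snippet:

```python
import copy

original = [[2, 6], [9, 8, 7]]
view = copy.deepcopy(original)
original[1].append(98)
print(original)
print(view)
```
[[2, 6], [9, 8, 7, 98]]
[[2, 6], [9, 8, 7]]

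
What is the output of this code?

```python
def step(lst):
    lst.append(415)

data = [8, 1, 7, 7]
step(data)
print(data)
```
[8, 1, 7, 7, 415]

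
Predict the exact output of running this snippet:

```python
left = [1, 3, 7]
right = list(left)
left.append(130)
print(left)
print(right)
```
[1, 3, 7, 130]
[1, 3, 7]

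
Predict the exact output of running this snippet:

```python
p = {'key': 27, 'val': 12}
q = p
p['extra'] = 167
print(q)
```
{'key': 27, 'val': 12, 'extra': 167}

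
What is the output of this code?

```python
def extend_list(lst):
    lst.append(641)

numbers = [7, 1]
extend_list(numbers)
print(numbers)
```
[7, 1, 641]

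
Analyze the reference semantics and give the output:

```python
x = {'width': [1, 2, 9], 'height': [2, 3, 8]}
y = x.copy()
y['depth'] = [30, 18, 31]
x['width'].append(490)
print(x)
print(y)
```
{'width': [1, 2, 9, 490], 'height': [2, 3, 8]}
{'width': [1, 2, 9, 490], 'height': [2, 3, 8], 'depth': [30, 18, 31]}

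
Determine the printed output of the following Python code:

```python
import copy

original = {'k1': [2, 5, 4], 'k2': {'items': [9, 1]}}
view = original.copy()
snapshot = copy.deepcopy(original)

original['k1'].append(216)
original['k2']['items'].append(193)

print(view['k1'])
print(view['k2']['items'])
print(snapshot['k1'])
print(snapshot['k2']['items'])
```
[2, 5, 4, 216]
[9, 1, 193]
[2, 5, 4]
[9, 1]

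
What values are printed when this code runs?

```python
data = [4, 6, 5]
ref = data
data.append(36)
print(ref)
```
[4, 6, 5, 36]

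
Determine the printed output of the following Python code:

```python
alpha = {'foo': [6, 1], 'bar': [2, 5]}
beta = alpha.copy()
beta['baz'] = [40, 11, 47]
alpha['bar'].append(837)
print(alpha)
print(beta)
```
{'foo': [6, 1], 'bar': [2, 5, 837]}
{'foo': [6, 1], 'bar': [2, 5, 837], 'baz': [40, 11, 47]}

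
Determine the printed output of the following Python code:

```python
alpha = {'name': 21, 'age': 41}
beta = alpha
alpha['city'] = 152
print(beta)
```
{'name': 21, 'age': 41, 'city': 152}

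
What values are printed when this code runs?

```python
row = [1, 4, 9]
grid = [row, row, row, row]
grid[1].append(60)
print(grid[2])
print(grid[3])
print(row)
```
[1, 4, 9, 60]
[1, 4, 9, 60]
[1, 4, 9, 60]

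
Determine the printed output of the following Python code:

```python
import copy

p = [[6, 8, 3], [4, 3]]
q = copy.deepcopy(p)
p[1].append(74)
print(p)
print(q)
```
[[6, 8, 3], [4, 3, 74]]
[[6, 8, 3], [4, 3]]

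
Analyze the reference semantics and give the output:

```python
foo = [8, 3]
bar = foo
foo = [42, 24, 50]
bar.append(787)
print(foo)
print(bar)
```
[42, 24, 50]
[8, 3, 787]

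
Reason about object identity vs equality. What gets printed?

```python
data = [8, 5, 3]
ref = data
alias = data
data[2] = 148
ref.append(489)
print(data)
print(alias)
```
[8, 5, 148, 489]
[8, 5, 148, 489]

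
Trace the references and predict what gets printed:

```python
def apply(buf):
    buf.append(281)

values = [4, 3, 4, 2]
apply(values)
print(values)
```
[4, 3, 4, 2, 281]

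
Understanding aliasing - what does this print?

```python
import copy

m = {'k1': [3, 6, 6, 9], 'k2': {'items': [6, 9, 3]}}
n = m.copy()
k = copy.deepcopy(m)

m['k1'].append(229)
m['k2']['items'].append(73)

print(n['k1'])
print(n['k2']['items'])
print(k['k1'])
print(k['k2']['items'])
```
[3, 6, 6, 9, 229]
[6, 9, 3, 73]
[3, 6, 6, 9]
[6, 9, 3]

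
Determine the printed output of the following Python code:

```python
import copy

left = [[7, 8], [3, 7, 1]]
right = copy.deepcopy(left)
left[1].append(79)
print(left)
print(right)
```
[[7, 8], [3, 7, 1, 79]]
[[7, 8], [3, 7, 1]]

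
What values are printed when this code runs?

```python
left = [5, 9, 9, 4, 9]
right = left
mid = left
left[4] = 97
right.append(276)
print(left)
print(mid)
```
[5, 9, 9, 4, 97, 276]
[5, 9, 9, 4, 97, 276]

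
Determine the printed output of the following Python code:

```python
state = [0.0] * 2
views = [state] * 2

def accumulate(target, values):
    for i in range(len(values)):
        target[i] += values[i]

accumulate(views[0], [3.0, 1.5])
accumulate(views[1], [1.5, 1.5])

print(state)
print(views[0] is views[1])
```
[4.5, 3.0]
True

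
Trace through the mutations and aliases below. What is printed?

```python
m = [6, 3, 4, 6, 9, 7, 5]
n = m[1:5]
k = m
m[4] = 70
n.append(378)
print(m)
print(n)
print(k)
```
[6, 3, 4, 6, 70, 7, 5]
[3, 4, 6, 9, 378]
[6, 3, 4, 6, 70, 7, 5]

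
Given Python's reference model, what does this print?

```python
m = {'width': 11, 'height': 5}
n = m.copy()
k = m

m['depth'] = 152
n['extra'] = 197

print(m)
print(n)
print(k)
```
{'width': 11, 'height': 5, 'depth': 152}
{'width': 11, 'height': 5, 'extra': 197}
{'width': 11, 'height': 5, 'depth': 152}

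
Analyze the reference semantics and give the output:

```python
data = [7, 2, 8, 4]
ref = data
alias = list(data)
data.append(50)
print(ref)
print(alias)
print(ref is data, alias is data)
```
[7, 2, 8, 4, 50]
[7, 2, 8, 4]
True False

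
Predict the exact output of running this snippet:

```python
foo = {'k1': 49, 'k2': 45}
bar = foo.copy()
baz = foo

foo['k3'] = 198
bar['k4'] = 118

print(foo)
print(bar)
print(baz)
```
{'k1': 49, 'k2': 45, 'k3': 198}
{'k1': 49, 'k2': 45, 'k4': 118}
{'k1': 49, 'k2': 45, 'k3': 198}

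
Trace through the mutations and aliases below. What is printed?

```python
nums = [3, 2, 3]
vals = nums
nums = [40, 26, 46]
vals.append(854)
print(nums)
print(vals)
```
[40, 26, 46]
[3, 2, 3, 854]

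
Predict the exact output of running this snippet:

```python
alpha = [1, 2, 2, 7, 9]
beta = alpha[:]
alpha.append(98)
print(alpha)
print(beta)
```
[1, 2, 2, 7, 9, 98]
[1, 2, 2, 7, 9]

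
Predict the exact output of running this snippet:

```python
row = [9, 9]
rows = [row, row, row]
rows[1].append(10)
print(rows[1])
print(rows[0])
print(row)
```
[9, 9, 10]
[9, 9, 10]
[9, 9, 10]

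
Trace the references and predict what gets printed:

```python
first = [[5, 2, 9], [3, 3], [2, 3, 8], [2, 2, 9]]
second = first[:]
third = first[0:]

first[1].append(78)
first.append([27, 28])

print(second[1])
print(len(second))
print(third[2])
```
[3, 3, 78]
4
[2, 3, 8]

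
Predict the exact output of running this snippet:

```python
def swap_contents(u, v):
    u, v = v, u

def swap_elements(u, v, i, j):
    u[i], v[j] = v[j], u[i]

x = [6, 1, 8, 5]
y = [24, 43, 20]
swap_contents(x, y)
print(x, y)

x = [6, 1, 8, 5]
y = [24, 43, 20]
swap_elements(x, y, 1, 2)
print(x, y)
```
[6, 1, 8, 5] [24, 43, 20]
[6, 20, 8, 5] [24, 43, 1]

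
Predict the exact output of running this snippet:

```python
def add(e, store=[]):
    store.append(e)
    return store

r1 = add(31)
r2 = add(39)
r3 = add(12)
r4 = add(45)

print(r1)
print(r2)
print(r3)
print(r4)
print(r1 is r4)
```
[31, 39, 12, 45]
[31, 39, 12, 45]
[31, 39, 12, 45]
[31, 39, 12, 45]
True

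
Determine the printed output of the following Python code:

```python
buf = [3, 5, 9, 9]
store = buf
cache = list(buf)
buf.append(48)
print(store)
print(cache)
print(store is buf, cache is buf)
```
[3, 5, 9, 9, 48]
[3, 5, 9, 9]
True False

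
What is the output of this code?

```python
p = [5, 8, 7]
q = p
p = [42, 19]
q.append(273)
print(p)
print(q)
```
[42, 19]
[5, 8, 7, 273]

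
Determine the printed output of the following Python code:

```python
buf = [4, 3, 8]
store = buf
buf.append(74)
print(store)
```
[4, 3, 8, 74]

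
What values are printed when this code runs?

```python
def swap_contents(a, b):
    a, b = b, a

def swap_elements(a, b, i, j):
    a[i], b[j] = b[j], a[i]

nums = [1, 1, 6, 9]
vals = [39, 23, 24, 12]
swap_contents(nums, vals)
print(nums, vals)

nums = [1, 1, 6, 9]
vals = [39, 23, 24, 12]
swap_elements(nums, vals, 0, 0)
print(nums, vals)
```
[1, 1, 6, 9] [39, 23, 24, 12]
[39, 1, 6, 9] [1, 23, 24, 12]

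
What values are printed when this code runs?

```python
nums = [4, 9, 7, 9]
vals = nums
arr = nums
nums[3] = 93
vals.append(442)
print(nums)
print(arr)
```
[4, 9, 7, 93, 442]
[4, 9, 7, 93, 442]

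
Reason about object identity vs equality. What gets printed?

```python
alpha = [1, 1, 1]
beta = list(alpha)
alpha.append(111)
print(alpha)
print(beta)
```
[1, 1, 1, 111]
[1, 1, 1]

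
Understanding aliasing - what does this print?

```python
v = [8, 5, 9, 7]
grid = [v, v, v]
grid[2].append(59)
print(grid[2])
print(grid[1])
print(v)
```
[8, 5, 9, 7, 59]
[8, 5, 9, 7, 59]
[8, 5, 9, 7, 59]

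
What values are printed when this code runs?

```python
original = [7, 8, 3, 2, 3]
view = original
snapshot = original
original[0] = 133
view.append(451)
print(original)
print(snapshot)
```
[133, 8, 3, 2, 3, 451]
[133, 8, 3, 2, 3, 451]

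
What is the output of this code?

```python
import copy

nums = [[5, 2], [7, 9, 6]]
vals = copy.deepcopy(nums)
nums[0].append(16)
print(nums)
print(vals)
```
[[5, 2, 16], [7, 9, 6]]
[[5, 2], [7, 9, 6]]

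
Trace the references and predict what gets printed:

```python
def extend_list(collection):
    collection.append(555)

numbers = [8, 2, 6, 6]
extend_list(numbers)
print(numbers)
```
[8, 2, 6, 6, 555]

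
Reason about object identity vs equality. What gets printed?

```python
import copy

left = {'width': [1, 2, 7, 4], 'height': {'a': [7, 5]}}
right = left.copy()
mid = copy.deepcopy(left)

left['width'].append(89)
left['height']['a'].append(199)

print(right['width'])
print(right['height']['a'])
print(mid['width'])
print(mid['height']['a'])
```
[1, 2, 7, 4, 89]
[7, 5, 199]
[1, 2, 7, 4]
[7, 5]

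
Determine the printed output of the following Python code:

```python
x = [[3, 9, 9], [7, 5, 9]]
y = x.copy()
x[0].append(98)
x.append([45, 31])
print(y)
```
[[3, 9, 9, 98], [7, 5, 9]]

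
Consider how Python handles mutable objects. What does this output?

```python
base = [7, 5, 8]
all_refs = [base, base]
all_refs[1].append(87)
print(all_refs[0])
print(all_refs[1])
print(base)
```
[7, 5, 8, 87]
[7, 5, 8, 87]
[7, 5, 8, 87]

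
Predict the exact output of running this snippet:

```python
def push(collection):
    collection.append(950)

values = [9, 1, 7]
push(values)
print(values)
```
[9, 1, 7, 950]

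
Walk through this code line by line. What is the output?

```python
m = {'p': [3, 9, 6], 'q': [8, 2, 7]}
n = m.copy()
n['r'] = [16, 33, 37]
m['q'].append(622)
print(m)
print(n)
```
{'p': [3, 9, 6], 'q': [8, 2, 7, 622]}
{'p': [3, 9, 6], 'q': [8, 2, 7, 622], 'r': [16, 33, 37]}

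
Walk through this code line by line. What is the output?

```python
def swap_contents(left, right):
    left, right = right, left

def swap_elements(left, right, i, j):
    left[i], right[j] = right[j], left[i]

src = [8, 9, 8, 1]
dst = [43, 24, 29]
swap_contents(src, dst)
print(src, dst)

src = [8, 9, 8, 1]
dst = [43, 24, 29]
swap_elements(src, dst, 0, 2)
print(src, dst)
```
[8, 9, 8, 1] [43, 24, 29]
[29, 9, 8, 1] [43, 24, 8]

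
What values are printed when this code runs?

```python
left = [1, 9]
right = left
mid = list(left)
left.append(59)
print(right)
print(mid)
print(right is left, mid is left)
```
[1, 9, 59]
[1, 9]
True False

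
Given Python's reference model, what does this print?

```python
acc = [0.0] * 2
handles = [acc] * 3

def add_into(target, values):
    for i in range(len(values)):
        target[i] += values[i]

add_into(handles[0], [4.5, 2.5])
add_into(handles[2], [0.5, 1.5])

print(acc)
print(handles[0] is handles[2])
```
[5.0, 4.0]
True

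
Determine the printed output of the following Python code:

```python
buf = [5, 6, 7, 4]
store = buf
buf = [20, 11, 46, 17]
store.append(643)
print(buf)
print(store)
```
[20, 11, 46, 17]
[5, 6, 7, 4, 643]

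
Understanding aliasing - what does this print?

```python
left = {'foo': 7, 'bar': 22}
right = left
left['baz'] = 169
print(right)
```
{'foo': 7, 'bar': 22, 'baz': 169}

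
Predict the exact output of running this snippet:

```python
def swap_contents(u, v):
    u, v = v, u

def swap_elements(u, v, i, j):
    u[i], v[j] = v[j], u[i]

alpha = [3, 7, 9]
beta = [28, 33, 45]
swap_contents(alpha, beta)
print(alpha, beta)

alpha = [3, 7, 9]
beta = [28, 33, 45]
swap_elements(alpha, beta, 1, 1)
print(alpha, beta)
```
[3, 7, 9] [28, 33, 45]
[3, 33, 9] [28, 7, 45]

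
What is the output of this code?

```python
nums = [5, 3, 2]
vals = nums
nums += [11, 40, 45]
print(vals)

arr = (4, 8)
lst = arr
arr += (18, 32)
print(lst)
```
[5, 3, 2, 11, 40, 45]
(4, 8)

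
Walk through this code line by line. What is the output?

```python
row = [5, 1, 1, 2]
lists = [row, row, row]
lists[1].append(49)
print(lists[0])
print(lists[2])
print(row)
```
[5, 1, 1, 2, 49]
[5, 1, 1, 2, 49]
[5, 1, 1, 2, 49]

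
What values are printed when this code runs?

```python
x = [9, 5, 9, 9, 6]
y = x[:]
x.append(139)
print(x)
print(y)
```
[9, 5, 9, 9, 6, 139]
[9, 5, 9, 9, 6]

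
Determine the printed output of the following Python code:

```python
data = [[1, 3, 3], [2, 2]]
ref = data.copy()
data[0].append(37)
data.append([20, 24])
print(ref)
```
[[1, 3, 3, 37], [2, 2]]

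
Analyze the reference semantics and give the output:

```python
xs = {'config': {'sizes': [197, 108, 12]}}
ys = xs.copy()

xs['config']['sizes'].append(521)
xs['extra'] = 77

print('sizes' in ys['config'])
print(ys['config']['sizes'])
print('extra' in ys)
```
True
[197, 108, 12, 521]
False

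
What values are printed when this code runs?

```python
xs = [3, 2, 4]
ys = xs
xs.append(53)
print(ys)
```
[3, 2, 4, 53]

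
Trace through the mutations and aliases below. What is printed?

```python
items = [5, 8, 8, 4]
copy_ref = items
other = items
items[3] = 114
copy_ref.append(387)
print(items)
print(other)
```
[5, 8, 8, 114, 387]
[5, 8, 8, 114, 387]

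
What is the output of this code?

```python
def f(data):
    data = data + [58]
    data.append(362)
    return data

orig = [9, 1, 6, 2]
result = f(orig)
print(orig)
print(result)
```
[9, 1, 6, 2]
[9, 1, 6, 2, 58, 362]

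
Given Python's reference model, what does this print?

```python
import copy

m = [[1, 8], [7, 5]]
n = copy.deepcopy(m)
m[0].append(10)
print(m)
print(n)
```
[[1, 8, 10], [7, 5]]
[[1, 8], [7, 5]]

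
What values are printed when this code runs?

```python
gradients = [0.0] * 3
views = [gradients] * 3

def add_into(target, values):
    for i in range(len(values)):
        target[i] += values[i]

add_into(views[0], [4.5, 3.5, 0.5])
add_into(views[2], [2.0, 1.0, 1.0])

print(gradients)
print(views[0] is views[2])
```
[6.5, 4.5, 1.5]
True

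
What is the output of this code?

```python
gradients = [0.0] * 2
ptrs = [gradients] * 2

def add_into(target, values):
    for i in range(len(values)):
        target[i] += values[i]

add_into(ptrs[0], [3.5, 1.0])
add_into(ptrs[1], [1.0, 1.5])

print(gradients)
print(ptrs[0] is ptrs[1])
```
[4.5, 2.5]
True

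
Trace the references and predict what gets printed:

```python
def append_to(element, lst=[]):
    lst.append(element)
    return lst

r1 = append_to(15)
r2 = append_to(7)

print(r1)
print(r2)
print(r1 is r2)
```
[15, 7]
[15, 7]
True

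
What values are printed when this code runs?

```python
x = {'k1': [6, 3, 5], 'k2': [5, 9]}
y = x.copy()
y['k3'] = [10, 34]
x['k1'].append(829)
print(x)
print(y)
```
{'k1': [6, 3, 5, 829], 'k2': [5, 9]}
{'k1': [6, 3, 5, 829], 'k2': [5, 9], 'k3': [10, 34]}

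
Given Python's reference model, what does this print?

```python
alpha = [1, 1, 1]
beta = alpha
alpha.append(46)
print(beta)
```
[1, 1, 1, 46]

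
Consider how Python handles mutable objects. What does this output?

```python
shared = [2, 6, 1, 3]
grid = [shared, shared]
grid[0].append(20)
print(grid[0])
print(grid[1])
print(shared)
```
[2, 6, 1, 3, 20]
[2, 6, 1, 3, 20]
[2, 6, 1, 3, 20]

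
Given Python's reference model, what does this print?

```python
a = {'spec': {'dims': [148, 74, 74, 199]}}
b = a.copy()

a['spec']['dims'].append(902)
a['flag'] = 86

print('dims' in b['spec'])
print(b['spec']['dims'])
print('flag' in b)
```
True
[148, 74, 74, 199, 902]
False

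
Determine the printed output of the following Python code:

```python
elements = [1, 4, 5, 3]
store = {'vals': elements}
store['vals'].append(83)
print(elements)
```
[1, 4, 5, 3, 83]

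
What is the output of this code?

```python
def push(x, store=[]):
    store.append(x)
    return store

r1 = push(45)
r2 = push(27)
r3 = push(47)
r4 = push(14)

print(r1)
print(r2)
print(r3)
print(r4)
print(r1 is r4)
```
[45, 27, 47, 14]
[45, 27, 47, 14]
[45, 27, 47, 14]
[45, 27, 47, 14]
True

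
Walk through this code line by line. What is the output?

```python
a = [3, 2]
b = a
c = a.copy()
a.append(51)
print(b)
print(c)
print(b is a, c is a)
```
[3, 2, 51]
[3, 2]
True False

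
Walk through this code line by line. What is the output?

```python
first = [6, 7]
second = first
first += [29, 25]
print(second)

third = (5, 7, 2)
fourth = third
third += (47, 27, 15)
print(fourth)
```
[6, 7, 29, 25]
(5, 7, 2)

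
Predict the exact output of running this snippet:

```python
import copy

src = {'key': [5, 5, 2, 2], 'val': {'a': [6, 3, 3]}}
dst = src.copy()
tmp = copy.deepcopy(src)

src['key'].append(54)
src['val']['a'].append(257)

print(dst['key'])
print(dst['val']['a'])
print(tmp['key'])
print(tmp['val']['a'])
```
[5, 5, 2, 2, 54]
[6, 3, 3, 257]
[5, 5, 2, 2]
[6, 3, 3]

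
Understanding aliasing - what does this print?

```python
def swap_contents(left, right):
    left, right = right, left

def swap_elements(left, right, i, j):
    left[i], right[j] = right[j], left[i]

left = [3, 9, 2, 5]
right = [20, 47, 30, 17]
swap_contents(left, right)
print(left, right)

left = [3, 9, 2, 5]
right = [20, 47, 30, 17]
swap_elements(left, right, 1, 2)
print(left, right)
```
[3, 9, 2, 5] [20, 47, 30, 17]
[3, 30, 2, 5] [20, 47, 9, 17]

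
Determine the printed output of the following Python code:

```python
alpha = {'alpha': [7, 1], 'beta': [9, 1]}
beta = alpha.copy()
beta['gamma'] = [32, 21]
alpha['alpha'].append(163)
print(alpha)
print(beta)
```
{'alpha': [7, 1, 163], 'beta': [9, 1]}
{'alpha': [7, 1, 163], 'beta': [9, 1], 'gamma': [32, 21]}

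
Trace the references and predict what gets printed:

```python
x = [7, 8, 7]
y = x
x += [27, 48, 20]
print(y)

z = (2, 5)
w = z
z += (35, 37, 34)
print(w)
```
[7, 8, 7, 27, 48, 20]
(2, 5)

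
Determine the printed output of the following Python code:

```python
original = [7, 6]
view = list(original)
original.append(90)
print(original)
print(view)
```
[7, 6, 90]
[7, 6]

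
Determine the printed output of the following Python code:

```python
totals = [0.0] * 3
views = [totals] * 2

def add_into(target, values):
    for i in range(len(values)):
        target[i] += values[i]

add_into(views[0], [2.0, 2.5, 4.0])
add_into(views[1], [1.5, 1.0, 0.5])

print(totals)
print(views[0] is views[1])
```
[3.5, 3.5, 4.5]
True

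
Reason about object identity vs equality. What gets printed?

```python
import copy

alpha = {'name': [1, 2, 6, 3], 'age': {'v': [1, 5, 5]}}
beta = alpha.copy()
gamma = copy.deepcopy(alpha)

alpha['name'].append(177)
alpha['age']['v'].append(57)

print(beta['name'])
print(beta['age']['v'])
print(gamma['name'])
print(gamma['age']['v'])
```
[1, 2, 6, 3, 177]
[1, 5, 5, 57]
[1, 2, 6, 3]
[1, 5, 5]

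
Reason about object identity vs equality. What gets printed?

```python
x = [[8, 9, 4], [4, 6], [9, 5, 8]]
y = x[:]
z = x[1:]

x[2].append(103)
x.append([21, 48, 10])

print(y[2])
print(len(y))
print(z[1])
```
[9, 5, 8, 103]
3
[9, 5, 8, 103]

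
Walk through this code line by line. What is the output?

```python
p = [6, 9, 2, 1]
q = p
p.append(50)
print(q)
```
[6, 9, 2, 1, 50]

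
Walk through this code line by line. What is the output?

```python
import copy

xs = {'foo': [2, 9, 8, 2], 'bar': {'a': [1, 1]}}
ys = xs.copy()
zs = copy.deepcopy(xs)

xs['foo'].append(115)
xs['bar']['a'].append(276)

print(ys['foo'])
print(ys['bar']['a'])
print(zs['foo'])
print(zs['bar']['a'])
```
[2, 9, 8, 2, 115]
[1, 1, 276]
[2, 9, 8, 2]
[1, 1]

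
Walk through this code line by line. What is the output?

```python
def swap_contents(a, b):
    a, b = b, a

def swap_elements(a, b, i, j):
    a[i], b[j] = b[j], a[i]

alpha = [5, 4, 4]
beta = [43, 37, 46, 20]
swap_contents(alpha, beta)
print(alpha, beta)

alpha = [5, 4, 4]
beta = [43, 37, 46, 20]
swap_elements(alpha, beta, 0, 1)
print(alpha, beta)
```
[5, 4, 4] [43, 37, 46, 20]
[37, 4, 4] [43, 5, 46, 20]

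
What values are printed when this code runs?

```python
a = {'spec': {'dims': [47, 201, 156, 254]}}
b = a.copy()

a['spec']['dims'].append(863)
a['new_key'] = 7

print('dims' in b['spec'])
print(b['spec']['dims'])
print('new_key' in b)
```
True
[47, 201, 156, 254, 863]
False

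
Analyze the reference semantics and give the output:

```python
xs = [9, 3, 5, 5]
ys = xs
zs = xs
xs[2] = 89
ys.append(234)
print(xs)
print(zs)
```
[9, 3, 89, 5, 234]
[9, 3, 89, 5, 234]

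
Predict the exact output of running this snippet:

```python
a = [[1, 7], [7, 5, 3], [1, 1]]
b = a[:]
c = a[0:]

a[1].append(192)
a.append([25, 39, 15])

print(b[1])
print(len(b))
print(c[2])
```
[7, 5, 3, 192]
3
[1, 1]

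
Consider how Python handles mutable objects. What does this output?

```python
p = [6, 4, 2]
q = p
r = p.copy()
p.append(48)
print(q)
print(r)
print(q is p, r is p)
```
[6, 4, 2, 48]
[6, 4, 2]
True False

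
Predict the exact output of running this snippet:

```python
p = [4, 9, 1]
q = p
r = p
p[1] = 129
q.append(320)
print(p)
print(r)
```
[4, 129, 1, 320]
[4, 129, 1, 320]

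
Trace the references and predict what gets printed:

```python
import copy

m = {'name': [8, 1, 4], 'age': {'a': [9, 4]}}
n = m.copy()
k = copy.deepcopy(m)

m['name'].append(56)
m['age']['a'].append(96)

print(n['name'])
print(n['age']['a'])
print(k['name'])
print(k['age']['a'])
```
[8, 1, 4, 56]
[9, 4, 96]
[8, 1, 4]
[9, 4]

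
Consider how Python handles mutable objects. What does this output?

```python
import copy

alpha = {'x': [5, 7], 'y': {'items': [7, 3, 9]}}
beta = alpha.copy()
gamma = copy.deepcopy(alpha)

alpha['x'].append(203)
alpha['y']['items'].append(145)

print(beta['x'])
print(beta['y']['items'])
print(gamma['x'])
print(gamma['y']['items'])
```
[5, 7, 203]
[7, 3, 9, 145]
[5, 7]
[7, 3, 9]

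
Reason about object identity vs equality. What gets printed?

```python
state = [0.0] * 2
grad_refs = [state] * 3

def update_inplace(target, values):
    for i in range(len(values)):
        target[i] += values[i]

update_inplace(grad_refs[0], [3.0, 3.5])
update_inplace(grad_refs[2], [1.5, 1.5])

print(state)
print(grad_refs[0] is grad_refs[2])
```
[4.5, 5.0]
True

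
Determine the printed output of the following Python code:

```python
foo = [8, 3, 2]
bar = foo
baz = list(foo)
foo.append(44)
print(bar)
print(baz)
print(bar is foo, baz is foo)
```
[8, 3, 2, 44]
[8, 3, 2]
True False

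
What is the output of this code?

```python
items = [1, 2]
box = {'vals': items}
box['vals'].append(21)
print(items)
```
[1, 2, 21]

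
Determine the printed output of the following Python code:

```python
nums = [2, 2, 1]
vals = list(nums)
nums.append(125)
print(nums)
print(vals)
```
[2, 2, 1, 125]
[2, 2, 1]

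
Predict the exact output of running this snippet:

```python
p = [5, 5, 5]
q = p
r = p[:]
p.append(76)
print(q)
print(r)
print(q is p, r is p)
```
[5, 5, 5, 76]
[5, 5, 5]
True False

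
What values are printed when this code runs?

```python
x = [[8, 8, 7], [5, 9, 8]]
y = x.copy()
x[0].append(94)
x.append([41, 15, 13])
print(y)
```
[[8, 8, 7, 94], [5, 9, 8]]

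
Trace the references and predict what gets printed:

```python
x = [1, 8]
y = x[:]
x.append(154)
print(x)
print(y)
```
[1, 8, 154]
[1, 8]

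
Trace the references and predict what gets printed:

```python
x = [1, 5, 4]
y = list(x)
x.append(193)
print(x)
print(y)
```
[1, 5, 4, 193]
[1, 5, 4]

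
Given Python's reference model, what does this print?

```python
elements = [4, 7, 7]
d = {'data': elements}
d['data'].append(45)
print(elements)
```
[4, 7, 7, 45]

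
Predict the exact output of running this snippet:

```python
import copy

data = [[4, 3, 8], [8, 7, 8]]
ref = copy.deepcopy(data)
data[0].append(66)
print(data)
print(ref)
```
[[4, 3, 8, 66], [8, 7, 8]]
[[4, 3, 8], [8, 7, 8]]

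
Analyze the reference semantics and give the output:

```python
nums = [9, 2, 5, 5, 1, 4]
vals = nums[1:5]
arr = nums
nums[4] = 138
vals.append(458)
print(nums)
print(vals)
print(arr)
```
[9, 2, 5, 5, 138, 4]
[2, 5, 5, 1, 458]
[9, 2, 5, 5, 138, 4]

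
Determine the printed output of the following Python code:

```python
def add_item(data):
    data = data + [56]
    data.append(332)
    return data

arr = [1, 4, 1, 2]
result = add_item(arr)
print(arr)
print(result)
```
[1, 4, 1, 2]
[1, 4, 1, 2, 56, 332]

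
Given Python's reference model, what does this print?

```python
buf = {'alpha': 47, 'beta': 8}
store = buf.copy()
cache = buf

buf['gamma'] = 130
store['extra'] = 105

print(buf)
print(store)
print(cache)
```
{'alpha': 47, 'beta': 8, 'gamma': 130}
{'alpha': 47, 'beta': 8, 'extra': 105}
{'alpha': 47, 'beta': 8, 'gamma': 130}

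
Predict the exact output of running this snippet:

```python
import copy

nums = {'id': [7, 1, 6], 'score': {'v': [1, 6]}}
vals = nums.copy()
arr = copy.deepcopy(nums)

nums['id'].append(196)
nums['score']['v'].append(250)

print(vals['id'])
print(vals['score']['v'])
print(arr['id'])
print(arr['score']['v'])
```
[7, 1, 6, 196]
[1, 6, 250]
[7, 1, 6]
[1, 6]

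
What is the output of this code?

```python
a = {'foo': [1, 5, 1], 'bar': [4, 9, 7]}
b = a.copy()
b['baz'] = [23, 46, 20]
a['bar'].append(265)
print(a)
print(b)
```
{'foo': [1, 5, 1], 'bar': [4, 9, 7, 265]}
{'foo': [1, 5, 1], 'bar': [4, 9, 7, 265], 'baz': [23, 46, 20]}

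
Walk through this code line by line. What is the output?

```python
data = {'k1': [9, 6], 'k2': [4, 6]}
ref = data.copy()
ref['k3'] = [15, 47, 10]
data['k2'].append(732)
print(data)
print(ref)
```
{'k1': [9, 6], 'k2': [4, 6, 732]}
{'k1': [9, 6], 'k2': [4, 6, 732], 'k3': [15, 47, 10]}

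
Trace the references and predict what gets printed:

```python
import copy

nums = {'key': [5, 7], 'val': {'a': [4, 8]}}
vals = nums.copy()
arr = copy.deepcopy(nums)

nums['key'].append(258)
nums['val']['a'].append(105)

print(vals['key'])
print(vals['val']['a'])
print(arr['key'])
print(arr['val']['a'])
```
[5, 7, 258]
[4, 8, 105]
[5, 7]
[4, 8]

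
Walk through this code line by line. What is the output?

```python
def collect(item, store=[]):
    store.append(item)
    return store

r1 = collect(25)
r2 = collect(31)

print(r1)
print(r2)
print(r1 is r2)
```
[25, 31]
[25, 31]
True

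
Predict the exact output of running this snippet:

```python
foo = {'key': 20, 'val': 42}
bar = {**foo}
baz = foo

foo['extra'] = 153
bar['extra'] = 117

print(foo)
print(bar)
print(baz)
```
{'key': 20, 'val': 42, 'extra': 153}
{'key': 20, 'val': 42, 'extra': 117}
{'key': 20, 'val': 42, 'extra': 153}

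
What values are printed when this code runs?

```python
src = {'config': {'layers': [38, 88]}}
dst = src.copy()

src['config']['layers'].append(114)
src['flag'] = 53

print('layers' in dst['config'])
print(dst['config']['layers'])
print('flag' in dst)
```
True
[38, 88, 114]
False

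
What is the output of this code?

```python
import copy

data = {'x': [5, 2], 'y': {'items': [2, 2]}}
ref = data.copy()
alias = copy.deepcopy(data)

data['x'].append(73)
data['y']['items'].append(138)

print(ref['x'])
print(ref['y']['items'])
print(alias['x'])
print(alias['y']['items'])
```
[5, 2, 73]
[2, 2, 138]
[5, 2]
[2, 2]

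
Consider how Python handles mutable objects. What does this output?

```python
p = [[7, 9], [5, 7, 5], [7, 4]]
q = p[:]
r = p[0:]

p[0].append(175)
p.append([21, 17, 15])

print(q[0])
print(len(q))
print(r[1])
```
[7, 9, 175]
3
[5, 7, 5]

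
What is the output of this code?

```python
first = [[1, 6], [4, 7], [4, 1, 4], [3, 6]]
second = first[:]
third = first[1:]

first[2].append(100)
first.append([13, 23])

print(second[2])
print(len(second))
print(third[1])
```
[4, 1, 4, 100]
4
[4, 1, 4, 100]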